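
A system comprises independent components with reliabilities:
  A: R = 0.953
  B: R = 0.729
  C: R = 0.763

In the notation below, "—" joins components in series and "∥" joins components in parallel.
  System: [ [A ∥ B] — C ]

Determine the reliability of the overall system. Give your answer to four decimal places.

0.7533

Parallel (A and B): 1 − (1 − 0.953000)(1 − 0.729000) = 0.987263
Series ([0.987263] and C): 0.987263 × 0.763000 = 0.7533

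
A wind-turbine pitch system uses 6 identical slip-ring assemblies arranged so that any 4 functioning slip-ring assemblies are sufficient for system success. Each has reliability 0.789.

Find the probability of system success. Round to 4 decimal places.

R = Σ_{i=4}^{6} C(6,i) p^i (1−p)^{6−i} with p = 0.789
C(6,4)·0.789^4·0.211^2 = 0.258800
C(6,5)·0.789^5·0.211^1 = 0.387096
C(6,6)·0.789^6·0.211^0 = 0.241247
Sum = 0.8871

0.8871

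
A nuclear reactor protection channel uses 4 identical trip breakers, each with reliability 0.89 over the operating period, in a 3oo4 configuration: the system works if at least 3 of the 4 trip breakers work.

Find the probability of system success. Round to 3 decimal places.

0.938

R = Σ_{i=3}^{4} C(4,i) p^i (1−p)^{4−i} with p = 0.89
C(4,3)·0.89^3·0.11^1 = 0.31019
C(4,4)·0.89^4·0.11^0 = 0.62742
Sum = 0.938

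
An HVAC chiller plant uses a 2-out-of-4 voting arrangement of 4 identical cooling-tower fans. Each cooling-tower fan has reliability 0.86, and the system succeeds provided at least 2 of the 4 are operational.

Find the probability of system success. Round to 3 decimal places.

R = Σ_{i=2}^{4} C(4,i) p^i (1−p)^{4−i} with p = 0.86
C(4,2)·0.86^2·0.14^2 = 0.08698
C(4,3)·0.86^3·0.14^1 = 0.35619
C(4,4)·0.86^4·0.14^0 = 0.54701
Sum = 0.990

0.990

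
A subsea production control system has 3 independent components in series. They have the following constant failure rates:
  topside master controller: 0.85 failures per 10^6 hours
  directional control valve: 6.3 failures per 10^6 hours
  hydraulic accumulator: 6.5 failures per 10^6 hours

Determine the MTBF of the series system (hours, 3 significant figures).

Series of exponential components: λ_sys = Σ λ_i
λ_sys = 0.00000085 + 0.0000063 + 0.0000065 = 1.3650e-05 /h
MTBF = 1 / λ_sys = 73300 h

73300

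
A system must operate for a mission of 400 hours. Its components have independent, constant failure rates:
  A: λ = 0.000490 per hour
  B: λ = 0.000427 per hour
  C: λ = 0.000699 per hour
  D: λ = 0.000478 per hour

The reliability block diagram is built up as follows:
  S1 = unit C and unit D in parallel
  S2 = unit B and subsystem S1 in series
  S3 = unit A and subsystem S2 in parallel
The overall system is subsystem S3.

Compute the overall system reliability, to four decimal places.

0.9657

R(A) = exp(−0.000490 × 400) = 0.822012
R(B) = exp(−0.000427 × 400) = 0.842990
R(C) = exp(−0.000699 × 400) = 0.756086
R(D) = exp(−0.000478 × 400) = 0.825967
Parallel (C and D): 1 − (1 − 0.756086)(1 − 0.825967) = 0.957551
Series (B and [0.957551]): 0.842990 × 0.957551 = 0.807206
Parallel (A and [0.807206]): 1 − (1 − 0.822012)(1 − 0.807206) = 0.9657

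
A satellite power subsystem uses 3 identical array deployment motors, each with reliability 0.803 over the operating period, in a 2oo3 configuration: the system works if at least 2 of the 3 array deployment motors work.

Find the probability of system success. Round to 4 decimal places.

R = Σ_{i=2}^{3} C(3,i) p^i (1−p)^{3−i} with p = 0.803
C(3,2)·0.803^2·0.197^1 = 0.381082
C(3,3)·0.803^3·0.197^0 = 0.517782
Sum = 0.8989

0.8989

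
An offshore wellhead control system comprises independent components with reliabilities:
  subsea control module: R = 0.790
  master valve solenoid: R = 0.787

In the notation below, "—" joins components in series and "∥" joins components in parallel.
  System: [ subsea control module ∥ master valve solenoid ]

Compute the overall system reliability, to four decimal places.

Parallel (subsea control module and master valve solenoid): 1 − (1 − 0.790000)(1 − 0.787000) = 0.9553

0.9553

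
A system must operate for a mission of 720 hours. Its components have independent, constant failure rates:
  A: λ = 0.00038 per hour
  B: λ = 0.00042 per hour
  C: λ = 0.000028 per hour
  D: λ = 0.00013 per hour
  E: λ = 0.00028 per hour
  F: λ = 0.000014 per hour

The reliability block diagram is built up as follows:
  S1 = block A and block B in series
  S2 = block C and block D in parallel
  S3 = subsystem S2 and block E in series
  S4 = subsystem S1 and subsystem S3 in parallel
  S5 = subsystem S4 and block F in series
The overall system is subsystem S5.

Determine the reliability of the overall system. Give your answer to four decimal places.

0.9102

R(A) = exp(−0.00038 × 720) = 0.760636
R(B) = exp(−0.00042 × 720) = 0.739042
R(C) = exp(−0.000028 × 720) = 0.980042
R(D) = exp(−0.00013 × 720) = 0.910647
R(E) = exp(−0.00028 × 720) = 0.817422
R(F) = exp(−0.000014 × 720) = 0.989971
Series (A and B): 0.760636 × 0.739042 = 0.562142
Parallel (C and D): 1 − (1 − 0.980042)(1 − 0.910647) = 0.998217
Series ([0.998217] and E): 0.998217 × 0.817422 = 0.815965
Parallel ([0.562142] and [0.815965]): 1 − (1 − 0.562142)(1 − 0.815965) = 0.919419
Series ([0.919419] and F): 0.919419 × 0.989971 = 0.9102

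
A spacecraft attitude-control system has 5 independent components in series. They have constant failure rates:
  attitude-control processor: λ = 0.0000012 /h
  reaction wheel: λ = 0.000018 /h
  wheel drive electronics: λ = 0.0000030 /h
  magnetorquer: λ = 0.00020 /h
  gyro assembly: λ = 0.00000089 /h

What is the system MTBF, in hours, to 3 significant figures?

4480

Series of exponential components: λ_sys = Σ λ_i
λ_sys = 0.0000012 + 0.000018 + 0.0000030 + 0.00020 + 0.00000089 = 2.2309e-04 /h
MTBF = 1 / λ_sys = 4480 h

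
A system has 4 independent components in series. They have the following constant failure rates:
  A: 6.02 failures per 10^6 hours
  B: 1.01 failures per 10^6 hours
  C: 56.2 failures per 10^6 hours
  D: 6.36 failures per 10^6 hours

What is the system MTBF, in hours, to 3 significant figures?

Series of exponential components: λ_sys = Σ λ_i
λ_sys = 0.00000602 + 0.00000101 + 0.0000562 + 0.00000636 = 6.9590e-05 /h
MTBF = 1 / λ_sys = 14400 h

14400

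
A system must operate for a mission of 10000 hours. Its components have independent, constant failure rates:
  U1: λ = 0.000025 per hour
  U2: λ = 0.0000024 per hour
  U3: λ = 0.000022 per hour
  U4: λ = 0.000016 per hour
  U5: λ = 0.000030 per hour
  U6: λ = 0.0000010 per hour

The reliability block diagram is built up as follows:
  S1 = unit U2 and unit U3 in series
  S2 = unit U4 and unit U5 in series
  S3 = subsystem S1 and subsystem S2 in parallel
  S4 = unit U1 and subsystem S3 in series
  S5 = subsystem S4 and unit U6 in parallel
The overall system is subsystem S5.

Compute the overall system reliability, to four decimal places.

0.9972

R(U1) = exp(−0.000025 × 10000) = 0.778801
R(U2) = exp(−0.0000024 × 10000) = 0.976286
R(U3) = exp(−0.000022 × 10000) = 0.802519
R(U4) = exp(−0.000016 × 10000) = 0.852144
R(U5) = exp(−0.000030 × 10000) = 0.740818
R(U6) = exp(−0.0000010 × 10000) = 0.990050
Series (U2 and U3): 0.976286 × 0.802519 = 0.783488
Series (U4 and U5): 0.852144 × 0.740818 = 0.631284
Parallel ([0.783488] and [0.631284]): 1 − (1 − 0.783488)(1 − 0.631284) = 0.920169
Series (U1 and [0.920169]): 0.778801 × 0.920169 = 0.716629
Parallel ([0.716629] and U6): 1 − (1 − 0.716629)(1 − 0.990050) = 0.9972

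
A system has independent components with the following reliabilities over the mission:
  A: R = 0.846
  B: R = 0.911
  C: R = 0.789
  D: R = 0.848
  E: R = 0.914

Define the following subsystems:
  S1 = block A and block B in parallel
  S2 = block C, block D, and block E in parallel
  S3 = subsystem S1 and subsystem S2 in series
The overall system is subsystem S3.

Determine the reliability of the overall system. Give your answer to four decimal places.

Parallel (A and B): 1 − (1 − 0.846000)(1 − 0.911000) = 0.986294
Parallel (C, D, and E): 1 − (1 − 0.789000)(1 − 0.848000)(1 − 0.914000) = 0.997242
Series ([0.986294] and [0.997242]): 0.986294 × 0.997242 = 0.9836

0.9836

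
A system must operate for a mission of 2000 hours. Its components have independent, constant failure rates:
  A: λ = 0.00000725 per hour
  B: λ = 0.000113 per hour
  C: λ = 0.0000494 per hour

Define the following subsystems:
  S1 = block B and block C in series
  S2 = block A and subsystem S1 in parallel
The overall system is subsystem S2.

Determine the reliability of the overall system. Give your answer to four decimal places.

0.9960

R(A) = exp(−0.00000725 × 2000) = 0.985605
R(B) = exp(−0.000113 × 2000) = 0.797718
R(C) = exp(−0.0000494 × 2000) = 0.905924
Series (B and C): 0.797718 × 0.905924 = 0.722672
Parallel (A and [0.722672]): 1 − (1 − 0.985605)(1 − 0.722672) = 0.9960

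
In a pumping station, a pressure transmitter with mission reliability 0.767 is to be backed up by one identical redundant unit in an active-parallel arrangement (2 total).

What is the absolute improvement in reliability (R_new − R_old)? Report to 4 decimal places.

0.1787

R_before = 0.767
R_after = 1 − (1 − 0.767)^2 = 0.9457
ΔR = 0.9457 − 0.767 = 0.1787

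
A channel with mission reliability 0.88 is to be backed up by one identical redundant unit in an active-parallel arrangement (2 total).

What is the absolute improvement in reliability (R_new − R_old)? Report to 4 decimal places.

R_before = 0.88
R_after = 1 − (1 − 0.88)^2 = 0.9856
ΔR = 0.9856 − 0.88 = 0.1056

0.1056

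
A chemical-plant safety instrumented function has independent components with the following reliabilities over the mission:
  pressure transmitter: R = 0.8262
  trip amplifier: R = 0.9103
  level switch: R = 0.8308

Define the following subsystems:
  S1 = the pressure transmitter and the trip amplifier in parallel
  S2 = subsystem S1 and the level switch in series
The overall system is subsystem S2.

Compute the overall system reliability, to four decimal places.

0.8178

Parallel (pressure transmitter and trip amplifier): 1 − (1 − 0.826200)(1 − 0.910300) = 0.984410
Series ([0.984410] and level switch): 0.984410 × 0.830800 = 0.8178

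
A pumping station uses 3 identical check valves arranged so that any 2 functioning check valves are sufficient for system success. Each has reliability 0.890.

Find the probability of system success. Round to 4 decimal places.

R = Σ_{i=2}^{3} C(3,i) p^i (1−p)^{3−i} with p = 0.890
C(3,2)·0.890^2·0.110^1 = 0.261393
C(3,3)·0.890^3·0.110^0 = 0.704969
Sum = 0.9664

0.9664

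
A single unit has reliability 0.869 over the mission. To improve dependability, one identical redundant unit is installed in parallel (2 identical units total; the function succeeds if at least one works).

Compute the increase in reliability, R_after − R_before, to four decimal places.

0.1138

R_before = 0.869
R_after = 1 − (1 − 0.869)^2 = 0.9828
ΔR = 0.9828 − 0.869 = 0.1138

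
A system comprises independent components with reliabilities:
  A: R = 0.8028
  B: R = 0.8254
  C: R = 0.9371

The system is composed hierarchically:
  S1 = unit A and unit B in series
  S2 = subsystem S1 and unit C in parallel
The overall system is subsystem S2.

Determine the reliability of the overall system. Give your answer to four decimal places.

Series (A and B): 0.802800 × 0.825400 = 0.662631
Parallel ([0.662631] and C): 1 − (1 − 0.662631)(1 − 0.937100) = 0.9788

0.9788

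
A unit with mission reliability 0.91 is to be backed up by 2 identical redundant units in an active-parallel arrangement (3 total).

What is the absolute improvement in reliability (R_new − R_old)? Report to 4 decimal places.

0.0893

R_before = 0.91
R_after = 1 − (1 − 0.91)^3 = 0.9993
ΔR = 0.9993 − 0.91 = 0.0893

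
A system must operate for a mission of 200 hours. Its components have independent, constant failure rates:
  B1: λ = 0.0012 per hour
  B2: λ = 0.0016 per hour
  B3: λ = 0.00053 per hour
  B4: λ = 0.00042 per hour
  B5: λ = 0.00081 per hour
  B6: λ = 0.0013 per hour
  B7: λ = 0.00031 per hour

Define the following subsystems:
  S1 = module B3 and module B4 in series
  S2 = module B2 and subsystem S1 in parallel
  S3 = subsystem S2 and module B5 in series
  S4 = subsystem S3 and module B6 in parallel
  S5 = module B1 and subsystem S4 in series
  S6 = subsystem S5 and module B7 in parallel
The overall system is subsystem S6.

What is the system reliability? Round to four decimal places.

R(B1) = exp(−0.0012 × 200) = 0.786628
R(B2) = exp(−0.0016 × 200) = 0.726149
R(B3) = exp(−0.00053 × 200) = 0.899425
R(B4) = exp(−0.00042 × 200) = 0.919431
R(B5) = exp(−0.00081 × 200) = 0.850441
R(B6) = exp(−0.0013 × 200) = 0.771052
R(B7) = exp(−0.00031 × 200) = 0.939883
Series (B3 and B4): 0.899425 × 0.919431 = 0.826959
Parallel (B2 and [0.826959]): 1 − (1 − 0.726149)(1 − 0.826959) = 0.952613
Series ([0.952613] and B5): 0.952613 × 0.850441 = 0.810141
Parallel ([0.810141] and B6): 1 − (1 − 0.810141)(1 − 0.771052) = 0.956532
Series (B1 and [0.956532]): 0.786628 × 0.956532 = 0.752435
Parallel ([0.752435] and B7): 1 − (1 − 0.752435)(1 − 0.939883) = 0.9851

0.9851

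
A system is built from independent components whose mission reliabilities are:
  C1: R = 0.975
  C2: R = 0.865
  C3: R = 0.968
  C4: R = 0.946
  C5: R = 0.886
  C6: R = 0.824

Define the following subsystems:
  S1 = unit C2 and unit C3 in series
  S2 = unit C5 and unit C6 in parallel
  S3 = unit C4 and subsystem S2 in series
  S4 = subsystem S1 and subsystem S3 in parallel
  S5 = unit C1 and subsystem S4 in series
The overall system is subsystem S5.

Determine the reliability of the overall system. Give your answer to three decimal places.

0.963

Series (C2 and C3): 0.86500 × 0.96800 = 0.83732
Parallel (C5 and C6): 1 − (1 − 0.88600)(1 − 0.82400) = 0.97994
Series (C4 and [0.97994]): 0.94600 × 0.97994 = 0.92702
Parallel ([0.83732] and [0.92702]): 1 − (1 − 0.83732)(1 − 0.92702) = 0.98813
Series (C1 and [0.98813]): 0.97500 × 0.98813 = 0.963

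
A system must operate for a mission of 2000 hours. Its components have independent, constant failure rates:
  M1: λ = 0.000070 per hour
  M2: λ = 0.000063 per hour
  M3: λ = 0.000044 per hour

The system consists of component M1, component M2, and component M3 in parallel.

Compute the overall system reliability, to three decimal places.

0.999

R(M1) = exp(−0.000070 × 2000) = 0.86936
R(M2) = exp(−0.000063 × 2000) = 0.88161
R(M3) = exp(−0.000044 × 2000) = 0.91576
Parallel (M1, M2, and M3): 1 − (1 − 0.86936)(1 − 0.88161)(1 − 0.91576) = 0.999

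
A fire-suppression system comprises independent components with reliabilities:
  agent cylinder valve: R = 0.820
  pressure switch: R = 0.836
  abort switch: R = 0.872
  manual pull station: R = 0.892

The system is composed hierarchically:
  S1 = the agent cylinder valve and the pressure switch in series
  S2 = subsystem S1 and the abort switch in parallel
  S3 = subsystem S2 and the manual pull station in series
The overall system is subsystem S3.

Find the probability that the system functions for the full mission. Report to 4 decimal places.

0.8561

Series (agent cylinder valve and pressure switch): 0.820000 × 0.836000 = 0.685520
Parallel ([0.685520] and abort switch): 1 − (1 − 0.685520)(1 − 0.872000) = 0.959747
Series ([0.959747] and manual pull station): 0.959747 × 0.892000 = 0.8561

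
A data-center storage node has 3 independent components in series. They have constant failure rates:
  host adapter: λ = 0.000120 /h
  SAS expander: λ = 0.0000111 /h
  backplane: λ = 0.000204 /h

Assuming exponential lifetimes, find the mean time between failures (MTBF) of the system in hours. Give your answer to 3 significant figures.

2980

Series of exponential components: λ_sys = Σ λ_i
λ_sys = 0.000120 + 0.0000111 + 0.000204 = 3.3510e-04 /h
MTBF = 1 / λ_sys = 2980 h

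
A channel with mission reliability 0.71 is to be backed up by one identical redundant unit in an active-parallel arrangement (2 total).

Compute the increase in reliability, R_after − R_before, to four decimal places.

0.2059

R_before = 0.71
R_after = 1 − (1 − 0.71)^2 = 0.9159
ΔR = 0.9159 − 0.71 = 0.2059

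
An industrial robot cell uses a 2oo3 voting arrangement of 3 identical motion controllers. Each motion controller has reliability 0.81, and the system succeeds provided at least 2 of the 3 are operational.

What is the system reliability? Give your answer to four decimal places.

0.9054

R = Σ_{i=2}^{3} C(3,i) p^i (1−p)^{3−i} with p = 0.81
C(3,2)·0.81^2·0.19^1 = 0.373977
C(3,3)·0.81^3·0.19^0 = 0.531441
Sum = 0.9054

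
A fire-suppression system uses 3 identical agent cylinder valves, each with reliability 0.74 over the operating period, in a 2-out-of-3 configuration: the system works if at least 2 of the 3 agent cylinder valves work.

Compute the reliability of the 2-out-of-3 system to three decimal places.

R = Σ_{i=2}^{3} C(3,i) p^i (1−p)^{3−i} with p = 0.74
C(3,2)·0.74^2·0.26^1 = 0.42713
C(3,3)·0.74^3·0.26^0 = 0.40522
Sum = 0.832

0.832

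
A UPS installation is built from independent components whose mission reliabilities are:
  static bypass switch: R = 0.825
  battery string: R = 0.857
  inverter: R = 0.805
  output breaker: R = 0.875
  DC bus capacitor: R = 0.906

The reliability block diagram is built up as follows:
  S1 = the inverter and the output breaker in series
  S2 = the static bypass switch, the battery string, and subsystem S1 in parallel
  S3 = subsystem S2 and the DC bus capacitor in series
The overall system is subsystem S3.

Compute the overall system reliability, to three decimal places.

0.899

Series (inverter and output breaker): 0.80500 × 0.87500 = 0.70438
Parallel (static bypass switch, battery string, and [0.70438]): 1 − (1 − 0.82500)(1 − 0.85700)(1 − 0.70438) = 0.99260
Series ([0.99260] and DC bus capacitor): 0.99260 × 0.90600 = 0.899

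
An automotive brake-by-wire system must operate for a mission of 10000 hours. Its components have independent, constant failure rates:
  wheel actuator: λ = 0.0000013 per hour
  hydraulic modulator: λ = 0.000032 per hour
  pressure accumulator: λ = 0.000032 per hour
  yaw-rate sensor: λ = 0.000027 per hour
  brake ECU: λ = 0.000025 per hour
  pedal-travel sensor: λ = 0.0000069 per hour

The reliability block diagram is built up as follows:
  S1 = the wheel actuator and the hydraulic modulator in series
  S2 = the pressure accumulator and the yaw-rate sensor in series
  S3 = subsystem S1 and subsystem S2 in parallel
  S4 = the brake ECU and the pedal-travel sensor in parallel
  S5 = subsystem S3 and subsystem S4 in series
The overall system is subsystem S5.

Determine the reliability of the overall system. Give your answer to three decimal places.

R(wheel actuator) = exp(−0.0000013 × 10000) = 0.98708
R(hydraulic modulator) = exp(−0.000032 × 10000) = 0.72615
R(pressure accumulator) = exp(−0.000032 × 10000) = 0.72615
R(yaw-rate sensor) = exp(−0.000027 × 10000) = 0.76338
R(brake ECU) = exp(−0.000025 × 10000) = 0.77880
R(pedal-travel sensor) = exp(−0.0000069 × 10000) = 0.93333
Series (wheel actuator and hydraulic modulator): 0.98708 × 0.72615 = 0.71677
Series (pressure accumulator and yaw-rate sensor): 0.72615 × 0.76338 = 0.55433
Parallel ([0.71677] and [0.55433]): 1 − (1 − 0.71677)(1 − 0.55433) = 0.87377
Parallel (brake ECU and pedal-travel sensor): 1 − (1 − 0.77880)(1 − 0.93333) = 0.98525
Series ([0.87377] and [0.98525]): 0.87377 × 0.98525 = 0.861

0.861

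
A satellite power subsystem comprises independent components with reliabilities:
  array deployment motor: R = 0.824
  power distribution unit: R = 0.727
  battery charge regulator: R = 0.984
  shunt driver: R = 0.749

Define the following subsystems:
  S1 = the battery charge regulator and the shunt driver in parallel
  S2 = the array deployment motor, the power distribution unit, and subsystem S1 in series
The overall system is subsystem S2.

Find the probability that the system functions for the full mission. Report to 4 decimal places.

0.5966

Parallel (battery charge regulator and shunt driver): 1 − (1 − 0.984000)(1 − 0.749000) = 0.995984
Series (array deployment motor, power distribution unit, and [0.995984]): 0.824000 × 0.727000 × 0.995984 = 0.5966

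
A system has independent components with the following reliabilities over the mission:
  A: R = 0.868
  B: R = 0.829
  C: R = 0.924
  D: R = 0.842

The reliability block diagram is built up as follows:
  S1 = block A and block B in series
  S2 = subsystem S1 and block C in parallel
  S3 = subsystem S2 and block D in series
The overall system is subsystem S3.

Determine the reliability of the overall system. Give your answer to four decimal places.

Series (A and B): 0.868000 × 0.829000 = 0.719572
Parallel ([0.719572] and C): 1 − (1 − 0.719572)(1 − 0.924000) = 0.978687
Series ([0.978687] and D): 0.978687 × 0.842000 = 0.8241

0.8241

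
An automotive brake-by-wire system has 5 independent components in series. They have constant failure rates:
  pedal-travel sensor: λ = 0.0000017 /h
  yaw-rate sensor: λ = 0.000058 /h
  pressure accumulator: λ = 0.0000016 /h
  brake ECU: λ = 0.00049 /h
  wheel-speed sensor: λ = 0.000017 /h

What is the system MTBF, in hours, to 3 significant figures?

1760

Series of exponential components: λ_sys = Σ λ_i
λ_sys = 0.0000017 + 0.000058 + 0.0000016 + 0.00049 + 0.000017 = 5.6830e-04 /h
MTBF = 1 / λ_sys = 1760 h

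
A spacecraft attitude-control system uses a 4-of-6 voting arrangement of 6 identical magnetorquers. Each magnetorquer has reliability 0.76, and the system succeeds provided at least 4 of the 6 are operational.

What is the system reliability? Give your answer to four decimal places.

0.8461

R = Σ_{i=4}^{6} C(6,i) p^i (1−p)^{6−i} with p = 0.76
C(6,4)·0.76^4·0.24^2 = 0.288249
C(6,5)·0.76^5·0.24^1 = 0.365116
C(6,6)·0.76^6·0.24^0 = 0.192700
Sum = 0.8461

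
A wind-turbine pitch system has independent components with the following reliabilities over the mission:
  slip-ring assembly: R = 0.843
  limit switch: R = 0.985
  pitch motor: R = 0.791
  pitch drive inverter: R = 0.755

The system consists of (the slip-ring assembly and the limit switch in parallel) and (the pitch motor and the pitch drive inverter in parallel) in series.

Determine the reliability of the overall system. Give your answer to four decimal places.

Parallel (slip-ring assembly and limit switch): 1 − (1 − 0.843000)(1 − 0.985000) = 0.997645
Parallel (pitch motor and pitch drive inverter): 1 − (1 − 0.791000)(1 − 0.755000) = 0.948795
Series ([0.997645] and [0.948795]): 0.997645 × 0.948795 = 0.9466

0.9466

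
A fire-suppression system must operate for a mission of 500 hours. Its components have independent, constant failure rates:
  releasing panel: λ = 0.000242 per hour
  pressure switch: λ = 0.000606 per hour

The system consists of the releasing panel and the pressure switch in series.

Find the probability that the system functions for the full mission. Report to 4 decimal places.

0.6544

R(releasing panel) = exp(−0.000242 × 500) = 0.886034
R(pressure switch) = exp(−0.000606 × 500) = 0.738599
Series (releasing panel and pressure switch): 0.886034 × 0.738599 = 0.6544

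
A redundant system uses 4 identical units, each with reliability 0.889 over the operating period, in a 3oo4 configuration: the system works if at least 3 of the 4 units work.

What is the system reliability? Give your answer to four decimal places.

R = Σ_{i=3}^{4} C(4,i) p^i (1−p)^{4−i} with p = 0.889
C(4,3)·0.889^3·0.111^1 = 0.311952
C(4,4)·0.889^4·0.111^0 = 0.624607
Sum = 0.9366

0.9366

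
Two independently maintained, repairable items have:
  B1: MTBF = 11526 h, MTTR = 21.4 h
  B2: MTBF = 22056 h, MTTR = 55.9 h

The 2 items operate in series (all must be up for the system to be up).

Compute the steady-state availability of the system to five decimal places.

0.99562

A(B1) = MTBF/(MTBF+MTTR) = 11526/(11526+21.4) = 0.998147
A(B2) = MTBF/(MTBF+MTTR) = 22056/(22056+55.9) = 0.997472
Series availability: 0.998147 × 0.997472 = 0.99562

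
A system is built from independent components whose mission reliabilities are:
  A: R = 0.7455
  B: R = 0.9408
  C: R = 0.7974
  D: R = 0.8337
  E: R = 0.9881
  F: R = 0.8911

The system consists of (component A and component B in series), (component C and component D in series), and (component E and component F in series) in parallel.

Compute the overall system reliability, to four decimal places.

Series (A and B): 0.745500 × 0.940800 = 0.701366
Series (C and D): 0.797400 × 0.833700 = 0.664792
Series (E and F): 0.988100 × 0.891100 = 0.880496
Parallel ([0.701366], [0.664792], and [0.880496]): 1 − (1 − 0.701366)(1 − 0.664792)(1 − 0.880496) = 0.9880

0.9880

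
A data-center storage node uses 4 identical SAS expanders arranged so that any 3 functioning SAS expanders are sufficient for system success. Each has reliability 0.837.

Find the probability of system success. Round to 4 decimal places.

R = Σ_{i=3}^{4} C(4,i) p^i (1−p)^{4−i} with p = 0.837
C(4,3)·0.837^3·0.163^1 = 0.382317
C(4,4)·0.837^4·0.163^0 = 0.490797
Sum = 0.8731

0.8731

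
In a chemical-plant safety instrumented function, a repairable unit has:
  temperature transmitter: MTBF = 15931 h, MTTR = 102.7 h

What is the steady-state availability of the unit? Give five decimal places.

A(temperature transmitter) = MTBF/(MTBF+MTTR) = 15931/(15931+102.7) = 0.99359

0.99359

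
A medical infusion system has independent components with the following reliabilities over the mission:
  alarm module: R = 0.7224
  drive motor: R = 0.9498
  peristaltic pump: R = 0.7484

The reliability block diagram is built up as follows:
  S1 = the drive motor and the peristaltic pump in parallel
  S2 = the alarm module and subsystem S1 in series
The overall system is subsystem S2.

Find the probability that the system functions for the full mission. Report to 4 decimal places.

0.7133

Parallel (drive motor and peristaltic pump): 1 − (1 − 0.949800)(1 − 0.748400) = 0.987370
Series (alarm module and [0.987370]): 0.722400 × 0.987370 = 0.7133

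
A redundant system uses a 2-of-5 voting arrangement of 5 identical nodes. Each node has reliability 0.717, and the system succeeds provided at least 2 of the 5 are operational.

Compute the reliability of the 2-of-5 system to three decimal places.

0.975

R = Σ_{i=2}^{5} C(5,i) p^i (1−p)^{5−i} with p = 0.717
C(5,2)·0.717^2·0.283^3 = 0.11652
C(5,3)·0.717^3·0.283^2 = 0.29521
C(5,4)·0.717^4·0.283^1 = 0.37397
C(5,5)·0.717^5·0.283^0 = 0.18949
Sum = 0.975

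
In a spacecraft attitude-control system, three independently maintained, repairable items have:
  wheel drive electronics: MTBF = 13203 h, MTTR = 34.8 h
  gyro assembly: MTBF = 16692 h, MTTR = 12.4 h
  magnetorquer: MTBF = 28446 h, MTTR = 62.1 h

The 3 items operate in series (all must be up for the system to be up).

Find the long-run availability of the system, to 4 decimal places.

0.9945

A(wheel drive electronics) = MTBF/(MTBF+MTTR) = 13203/(13203+34.8) = 0.997371
A(gyro assembly) = MTBF/(MTBF+MTTR) = 16692/(16692+12.4) = 0.999258
A(magnetorquer) = MTBF/(MTBF+MTTR) = 28446/(28446+62.1) = 0.997822
Series availability: 0.997371 × 0.999258 × 0.997822 = 0.9945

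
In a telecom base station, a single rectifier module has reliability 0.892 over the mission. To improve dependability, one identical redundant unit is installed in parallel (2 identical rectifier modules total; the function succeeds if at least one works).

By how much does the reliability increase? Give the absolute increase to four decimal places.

0.0963

R_before = 0.892
R_after = 1 − (1 − 0.892)^2 = 0.9883
ΔR = 0.9883 − 0.892 = 0.0963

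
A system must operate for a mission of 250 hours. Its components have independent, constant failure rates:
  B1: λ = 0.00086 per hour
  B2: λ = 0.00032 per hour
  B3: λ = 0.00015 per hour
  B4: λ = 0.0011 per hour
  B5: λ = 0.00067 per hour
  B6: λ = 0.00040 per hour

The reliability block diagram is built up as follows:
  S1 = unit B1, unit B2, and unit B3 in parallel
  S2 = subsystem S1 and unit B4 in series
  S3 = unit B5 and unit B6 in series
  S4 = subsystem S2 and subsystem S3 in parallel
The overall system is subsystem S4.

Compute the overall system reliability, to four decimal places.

0.9435

R(B1) = exp(−0.00086 × 250) = 0.806541
R(B2) = exp(−0.00032 × 250) = 0.923116
R(B3) = exp(−0.00015 × 250) = 0.963194
R(B4) = exp(−0.0011 × 250) = 0.759572
R(B5) = exp(−0.00067 × 250) = 0.845777
R(B6) = exp(−0.00040 × 250) = 0.904837
Parallel (B1, B2, and B3): 1 − (1 − 0.806541)(1 − 0.923116)(1 − 0.963194) = 0.999453
Series ([0.999453] and B4): 0.999453 × 0.759572 = 0.759157
Series (B5 and B6): 0.845777 × 0.904837 = 0.765290
Parallel ([0.759157] and [0.765290]): 1 − (1 − 0.759157)(1 − 0.765290) = 0.9435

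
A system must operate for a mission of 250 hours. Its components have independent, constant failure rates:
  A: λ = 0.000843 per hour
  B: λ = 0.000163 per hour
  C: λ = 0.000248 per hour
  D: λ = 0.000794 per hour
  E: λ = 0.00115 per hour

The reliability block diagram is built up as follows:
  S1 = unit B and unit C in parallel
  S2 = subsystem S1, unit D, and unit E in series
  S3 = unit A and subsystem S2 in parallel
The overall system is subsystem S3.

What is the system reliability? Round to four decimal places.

R(A) = exp(−0.000843 × 250) = 0.809977
R(B) = exp(−0.000163 × 250) = 0.960069
R(C) = exp(−0.000248 × 250) = 0.939883
R(D) = exp(−0.000794 × 250) = 0.819960
R(E) = exp(−0.00115 × 250) = 0.750137
Parallel (B and C): 1 − (1 − 0.960069)(1 − 0.939883) = 0.997599
Series ([0.997599], D, and E): 0.997599 × 0.819960 × 0.750137 = 0.613606
Parallel (A and [0.613606]): 1 − (1 − 0.809977)(1 − 0.613606) = 0.9266

0.9266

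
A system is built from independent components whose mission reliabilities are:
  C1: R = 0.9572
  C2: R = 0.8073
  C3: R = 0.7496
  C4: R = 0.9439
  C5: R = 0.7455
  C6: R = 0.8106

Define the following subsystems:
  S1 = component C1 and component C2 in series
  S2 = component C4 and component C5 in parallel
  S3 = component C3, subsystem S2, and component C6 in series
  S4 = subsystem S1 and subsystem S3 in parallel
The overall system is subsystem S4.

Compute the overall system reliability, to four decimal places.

0.9089

Series (C1 and C2): 0.957200 × 0.807300 = 0.772748
Parallel (C4 and C5): 1 − (1 − 0.943900)(1 − 0.745500) = 0.985723
Series (C3, [0.985723], and C6): 0.749600 × 0.985723 × 0.810600 = 0.598951
Parallel ([0.772748] and [0.598951]): 1 − (1 − 0.772748)(1 − 0.598951) = 0.9089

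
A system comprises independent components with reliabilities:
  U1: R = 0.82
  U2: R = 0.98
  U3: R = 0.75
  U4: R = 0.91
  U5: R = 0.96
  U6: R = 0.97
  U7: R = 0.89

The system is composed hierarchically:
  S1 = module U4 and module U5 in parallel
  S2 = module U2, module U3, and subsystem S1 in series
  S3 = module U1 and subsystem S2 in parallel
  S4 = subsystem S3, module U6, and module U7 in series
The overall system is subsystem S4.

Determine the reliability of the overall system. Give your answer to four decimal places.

Parallel (U4 and U5): 1 − (1 − 0.910000)(1 − 0.960000) = 0.996400
Series (U2, U3, and [0.996400]): 0.980000 × 0.750000 × 0.996400 = 0.732354
Parallel (U1 and [0.732354]): 1 − (1 − 0.820000)(1 − 0.732354) = 0.951824
Series ([0.951824], U6, and U7): 0.951824 × 0.970000 × 0.890000 = 0.8217

0.8217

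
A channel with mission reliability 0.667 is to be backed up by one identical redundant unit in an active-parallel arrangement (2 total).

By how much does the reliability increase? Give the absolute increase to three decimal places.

0.222

R_before = 0.667
R_after = 1 − (1 − 0.667)^2 = 0.889
ΔR = 0.889 − 0.667 = 0.222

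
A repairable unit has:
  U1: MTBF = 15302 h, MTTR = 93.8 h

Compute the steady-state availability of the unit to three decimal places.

0.994

A(U1) = MTBF/(MTBF+MTTR) = 15302/(15302+93.8) = 0.994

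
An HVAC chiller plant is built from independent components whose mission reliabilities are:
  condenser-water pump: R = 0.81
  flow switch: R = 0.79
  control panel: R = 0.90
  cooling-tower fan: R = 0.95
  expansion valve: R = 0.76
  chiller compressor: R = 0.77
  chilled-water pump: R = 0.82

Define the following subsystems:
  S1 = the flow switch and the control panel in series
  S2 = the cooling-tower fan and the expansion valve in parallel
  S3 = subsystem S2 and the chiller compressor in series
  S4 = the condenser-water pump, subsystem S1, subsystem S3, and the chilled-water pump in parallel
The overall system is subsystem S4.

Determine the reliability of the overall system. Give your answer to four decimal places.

0.9976

Series (flow switch and control panel): 0.790000 × 0.900000 = 0.711000
Parallel (cooling-tower fan and expansion valve): 1 − (1 − 0.950000)(1 − 0.760000) = 0.988000
Series ([0.988000] and chiller compressor): 0.988000 × 0.770000 = 0.760760
Parallel (condenser-water pump, [0.711000], [0.760760], and chilled-water pump): 1 − (1 − 0.810000)(1 − 0.711000)(1 − 0.760760)(1 − 0.820000) = 0.9976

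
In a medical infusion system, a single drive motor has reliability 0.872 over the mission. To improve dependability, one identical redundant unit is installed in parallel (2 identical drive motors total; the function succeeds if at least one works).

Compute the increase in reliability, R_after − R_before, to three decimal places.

R_before = 0.872
R_after = 1 − (1 − 0.872)^2 = 0.984
ΔR = 0.984 − 0.872 = 0.112

0.112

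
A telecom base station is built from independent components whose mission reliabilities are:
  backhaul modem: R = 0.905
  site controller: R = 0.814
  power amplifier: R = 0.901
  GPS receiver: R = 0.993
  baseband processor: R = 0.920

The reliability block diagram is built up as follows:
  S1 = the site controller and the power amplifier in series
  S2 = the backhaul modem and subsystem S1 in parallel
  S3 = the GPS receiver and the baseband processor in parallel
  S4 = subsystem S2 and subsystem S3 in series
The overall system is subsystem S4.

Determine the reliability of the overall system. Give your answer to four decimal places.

Series (site controller and power amplifier): 0.814000 × 0.901000 = 0.733414
Parallel (backhaul modem and [0.733414]): 1 − (1 − 0.905000)(1 − 0.733414) = 0.974674
Parallel (GPS receiver and baseband processor): 1 − (1 − 0.993000)(1 − 0.920000) = 0.999440
Series ([0.974674] and [0.999440]): 0.974674 × 0.999440 = 0.9741

0.9741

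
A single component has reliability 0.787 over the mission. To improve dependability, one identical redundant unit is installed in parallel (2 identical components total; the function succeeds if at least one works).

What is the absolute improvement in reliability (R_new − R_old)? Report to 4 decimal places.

0.1676

R_before = 0.787
R_after = 1 − (1 − 0.787)^2 = 0.9546
ΔR = 0.9546 − 0.787 = 0.1676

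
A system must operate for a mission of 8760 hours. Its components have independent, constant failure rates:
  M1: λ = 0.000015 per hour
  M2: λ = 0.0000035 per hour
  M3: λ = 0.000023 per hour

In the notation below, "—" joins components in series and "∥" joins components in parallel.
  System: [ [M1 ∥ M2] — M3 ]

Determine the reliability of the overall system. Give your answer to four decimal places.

R(M1) = exp(−0.000015 × 8760) = 0.876867
R(M2) = exp(−0.0000035 × 8760) = 0.969805
R(M3) = exp(−0.000023 × 8760) = 0.817520
Parallel (M1 and M2): 1 − (1 − 0.876867)(1 − 0.969805) = 0.996282
Series ([0.996282] and M3): 0.996282 × 0.817520 = 0.8145

0.8145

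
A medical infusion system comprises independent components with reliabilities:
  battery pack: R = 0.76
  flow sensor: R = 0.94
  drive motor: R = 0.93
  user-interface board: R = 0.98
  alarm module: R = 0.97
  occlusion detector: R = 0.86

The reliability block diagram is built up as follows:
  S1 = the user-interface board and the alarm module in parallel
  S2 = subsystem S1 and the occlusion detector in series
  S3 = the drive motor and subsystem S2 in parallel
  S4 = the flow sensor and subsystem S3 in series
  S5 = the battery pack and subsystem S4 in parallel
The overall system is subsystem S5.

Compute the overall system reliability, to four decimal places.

0.9834

Parallel (user-interface board and alarm module): 1 − (1 − 0.980000)(1 − 0.970000) = 0.999400
Series ([0.999400] and occlusion detector): 0.999400 × 0.860000 = 0.859484
Parallel (drive motor and [0.859484]): 1 − (1 − 0.930000)(1 − 0.859484) = 0.990164
Series (flow sensor and [0.990164]): 0.940000 × 0.990164 = 0.930754
Parallel (battery pack and [0.930754]): 1 − (1 − 0.760000)(1 − 0.930754) = 0.9834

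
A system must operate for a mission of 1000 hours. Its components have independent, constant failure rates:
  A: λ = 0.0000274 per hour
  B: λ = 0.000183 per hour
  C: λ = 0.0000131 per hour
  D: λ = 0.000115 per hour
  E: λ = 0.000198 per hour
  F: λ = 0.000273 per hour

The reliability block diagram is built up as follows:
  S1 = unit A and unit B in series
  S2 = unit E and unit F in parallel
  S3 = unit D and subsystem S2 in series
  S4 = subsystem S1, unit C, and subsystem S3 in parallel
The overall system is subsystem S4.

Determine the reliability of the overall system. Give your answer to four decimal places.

R(A) = exp(−0.0000274 × 1000) = 0.972972
R(B) = exp(−0.000183 × 1000) = 0.832768
R(C) = exp(−0.0000131 × 1000) = 0.986985
R(D) = exp(−0.000115 × 1000) = 0.891366
R(E) = exp(−0.000198 × 1000) = 0.820370
R(F) = exp(−0.000273 × 1000) = 0.761093
Series (A and B): 0.972972 × 0.832768 = 0.810260
Parallel (E and F): 1 − (1 − 0.820370)(1 − 0.761093) = 0.957085
Series (D and [0.957085]): 0.891366 × 0.957085 = 0.853113
Parallel ([0.810260], C, and [0.853113]): 1 − (1 − 0.810260)(1 − 0.986985)(1 − 0.853113) = 0.9996

0.9996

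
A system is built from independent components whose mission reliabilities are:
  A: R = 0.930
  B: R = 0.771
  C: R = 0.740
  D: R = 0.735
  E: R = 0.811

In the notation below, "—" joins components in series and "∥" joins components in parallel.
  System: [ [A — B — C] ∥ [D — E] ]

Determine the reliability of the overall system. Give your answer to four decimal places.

0.8104

Series (A, B, and C): 0.930000 × 0.771000 × 0.740000 = 0.530602
Series (D and E): 0.735000 × 0.811000 = 0.596085
Parallel ([0.530602] and [0.596085]): 1 − (1 − 0.530602)(1 − 0.596085) = 0.8104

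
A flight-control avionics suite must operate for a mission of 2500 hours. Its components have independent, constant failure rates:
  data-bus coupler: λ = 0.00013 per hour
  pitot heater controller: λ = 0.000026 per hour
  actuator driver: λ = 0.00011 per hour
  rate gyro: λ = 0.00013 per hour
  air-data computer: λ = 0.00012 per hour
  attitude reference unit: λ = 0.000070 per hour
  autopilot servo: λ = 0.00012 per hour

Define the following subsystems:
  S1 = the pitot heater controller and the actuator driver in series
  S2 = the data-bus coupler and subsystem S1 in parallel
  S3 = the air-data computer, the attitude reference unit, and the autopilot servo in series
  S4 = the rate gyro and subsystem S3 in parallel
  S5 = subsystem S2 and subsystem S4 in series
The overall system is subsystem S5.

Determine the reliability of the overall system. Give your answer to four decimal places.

0.7824

R(data-bus coupler) = exp(−0.00013 × 2500) = 0.722527
R(pitot heater controller) = exp(−0.000026 × 2500) = 0.937067
R(actuator driver) = exp(−0.00011 × 2500) = 0.759572
R(rate gyro) = exp(−0.00013 × 2500) = 0.722527
R(air-data computer) = exp(−0.00012 × 2500) = 0.740818
R(attitude reference unit) = exp(−0.000070 × 2500) = 0.839457
R(autopilot servo) = exp(−0.00012 × 2500) = 0.740818
Series (pitot heater controller and actuator driver): 0.937067 × 0.759572 = 0.711770
Parallel (data-bus coupler and [0.711770]): 1 − (1 − 0.722527)(1 − 0.711770) = 0.920024
Series (air-data computer, attitude reference unit, and autopilot servo): 0.740818 × 0.839457 × 0.740818 = 0.460703
Parallel (rate gyro and [0.460703]): 1 − (1 − 0.722527)(1 − 0.460703) = 0.850360
Series ([0.920024] and [0.850360]): 0.920024 × 0.850360 = 0.7824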